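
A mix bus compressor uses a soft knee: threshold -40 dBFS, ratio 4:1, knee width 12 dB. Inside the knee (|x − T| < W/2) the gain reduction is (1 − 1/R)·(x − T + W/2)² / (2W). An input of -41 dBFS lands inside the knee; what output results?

-41.78125 dBFS

x − T + W/2 = -41 − (-40) + 6 = 5.
GR = (1 − 1/4) × 5² / 24 = 0.75 × 25 / 24 = 0.78125 dB.
Output = -41 − 0.78125 = -41.78125 dBFS.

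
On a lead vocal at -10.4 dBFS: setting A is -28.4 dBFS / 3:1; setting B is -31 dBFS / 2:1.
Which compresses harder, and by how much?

A: GR = 18 − 18/3 = 12 dB.
B: GR = 20.6 − 20.6/2 = 10.3 dB.
Difference: 1.7 dB in favour of A.

A, by 1.7 dB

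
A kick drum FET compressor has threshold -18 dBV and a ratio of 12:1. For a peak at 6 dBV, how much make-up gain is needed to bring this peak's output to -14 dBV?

2 dB

Without make-up, output = threshold + overshoot/12 = -18 + 2 = -16 dBV.
Gap to target: 2 dB.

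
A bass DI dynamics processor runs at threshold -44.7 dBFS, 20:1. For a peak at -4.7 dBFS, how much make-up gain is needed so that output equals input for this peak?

The peak compresses to -44.7 + 40/20 = -42.7 dBFS.
To reach -4.7 dBFS requires -4.7 − (-42.7) = 38 dB of make-up.

38 dB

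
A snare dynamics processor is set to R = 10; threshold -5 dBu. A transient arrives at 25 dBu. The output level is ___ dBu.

Overshoot: 25 − (-5) = 30 dB.
The 30 dB excess becomes 3 dB after 10:1 reduction.
So the level is -5 + 3 = -2 dBu.

-2 dBu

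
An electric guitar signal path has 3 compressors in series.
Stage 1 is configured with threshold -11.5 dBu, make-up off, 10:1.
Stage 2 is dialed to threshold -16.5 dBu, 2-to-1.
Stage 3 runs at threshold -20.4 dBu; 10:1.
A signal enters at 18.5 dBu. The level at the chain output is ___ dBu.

Stage 1: overshoot 30 dB → 30/10 = 3 dB → -8.5 dBu.
Stage 2: -8.5 dBu is 8 dB over -16.5 dBu; at 2:1 that becomes 4 dB over, giving -12.5 dBu.
Stage 3: overshoot 7.9 dB → 7.9/10 = 0.79 dB → -19.61 dBu.

-19.61 dBu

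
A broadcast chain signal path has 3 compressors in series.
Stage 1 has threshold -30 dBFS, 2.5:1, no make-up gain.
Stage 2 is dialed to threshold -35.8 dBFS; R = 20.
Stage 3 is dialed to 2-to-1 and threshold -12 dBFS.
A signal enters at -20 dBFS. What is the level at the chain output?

Stage 1: 10 dB above -30 dBFS, reduced 2.5:1 to 4 dB above → -26 dBFS.
Stage 2: overshoot 9.8 dB → 9.8/20 = 0.49 dB → -35.31 dBFS.
Stage 3: -35.31 dBFS ≤ -12 dBFS, so stage 3 doesn't engage; output -35.31 dBFS.

-35.31 dBFS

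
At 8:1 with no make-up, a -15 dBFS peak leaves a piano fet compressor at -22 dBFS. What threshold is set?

-23 dBFS

Gain reduction = -15 − (-22) = 7 dB; output overshoot = GR / (R − 1) = 7 / 7 = 1 dB.
Threshold = output − output overshoot = -22 − 1 = -23 dBFS.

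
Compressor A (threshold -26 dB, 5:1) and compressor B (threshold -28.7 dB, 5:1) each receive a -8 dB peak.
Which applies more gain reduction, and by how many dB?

B, by 2.16 dB

A: overshoot 18 dB → output overshoot 3.6 dB → GR 14.4 dB.
B: overshoot 20.7 dB → output overshoot 4.14 dB → GR 16.56 dB.
B applies 2.16 dB more gain reduction.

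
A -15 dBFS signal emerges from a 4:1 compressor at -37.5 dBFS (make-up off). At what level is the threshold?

-45 dBFS

Gain reduction = -15 − (-37.5) = 22.5 dB; output overshoot = GR / (R − 1) = 22.5 / 3 = 7.5 dB.
Threshold = output − output overshoot = -37.5 − 7.5 = -45 dBFS.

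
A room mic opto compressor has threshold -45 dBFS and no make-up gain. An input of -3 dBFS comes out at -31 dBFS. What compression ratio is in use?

Input overshoot = -3 − (-45) = 42 dB; output overshoot = -31 − (-45) = 14 dB.
Ratio = 42 / 14 = 3.

3:1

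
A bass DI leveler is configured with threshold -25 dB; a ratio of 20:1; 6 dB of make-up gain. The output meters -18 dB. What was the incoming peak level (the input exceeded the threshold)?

-5 dB

Remove make-up: -18 − 6 = -24 dB.
That's 1 dB above the -25 dB threshold.
Input overshoot = R × output overshoot = 20 dB → input = -25 + 20 = -5 dB.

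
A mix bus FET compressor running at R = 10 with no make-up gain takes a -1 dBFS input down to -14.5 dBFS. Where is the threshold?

Input is 15 dB above T (since output overshoot × R = input overshoot: (-14.5 − T)·10 = -1 − T gives T = -16 dBFS).
Check: -16 + (-1 − (-16))/10 = -16 + 1.5 = -14.5 dBFS. ✓

-16 dBFS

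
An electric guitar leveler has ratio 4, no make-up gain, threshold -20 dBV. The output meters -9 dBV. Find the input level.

24 dBV

Post-compression overshoot = -9 − (-20) = 11 dB.
Before 4:1 compression the overshoot was 11 × 4 = 44 dB, so input = -20 + 44 = 24 dBV.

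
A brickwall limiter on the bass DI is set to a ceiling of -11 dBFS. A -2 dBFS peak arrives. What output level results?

-11 dBFS

The limiter clamps the peak to its -11 dBFS ceiling.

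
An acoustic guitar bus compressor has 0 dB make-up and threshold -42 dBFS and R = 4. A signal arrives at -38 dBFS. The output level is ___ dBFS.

-38 dBFS sits 4 dB over threshold.
At 4:1 the overshoot is divided by 4, leaving 1 dB above threshold.
Output = -42 + 1 = -41 dBFS.

-41 dBFS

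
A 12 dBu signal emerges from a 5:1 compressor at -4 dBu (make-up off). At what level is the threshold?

-8 dBu

Gain reduction = 12 − (-4) = 16 dB; output overshoot = GR / (R − 1) = 16 / 4 = 4 dB.
Threshold = output − output overshoot = -4 − 4 = -8 dBu.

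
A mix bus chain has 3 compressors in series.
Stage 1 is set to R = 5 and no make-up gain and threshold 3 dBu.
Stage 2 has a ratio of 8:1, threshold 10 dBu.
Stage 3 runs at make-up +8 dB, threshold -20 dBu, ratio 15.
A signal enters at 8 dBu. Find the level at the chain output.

-10.4 dBu

Stage 1: 8 dBu is 5 dB over 3 dBu; at 5:1 that becomes 1 dB over, giving 4 dBu.
Stage 2: 4 dBu is at or below the 10 dBu threshold — no compression; output 4 dBu.
Stage 3: overshoot 24 dB → 24/15 = 1.6 dB → -18.4 dBu; +8 dB make-up → -10.4 dBu.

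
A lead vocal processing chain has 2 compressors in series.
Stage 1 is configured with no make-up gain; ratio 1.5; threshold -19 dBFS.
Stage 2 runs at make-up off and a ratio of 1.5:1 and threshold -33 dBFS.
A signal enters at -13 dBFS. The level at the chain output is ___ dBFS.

-21 dBFS

Stage 1: overshoot 6 dB → 6/1.5 = 4 dB → -15 dBFS.
Stage 2: 18 dB above -33 dBFS, reduced 1.5:1 to 12 dB above → -21 dBFS.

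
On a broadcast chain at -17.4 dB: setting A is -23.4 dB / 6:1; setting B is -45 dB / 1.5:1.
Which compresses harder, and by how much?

A: overshoot 6 dB → output overshoot 1 dB → GR 5 dB.
B: overshoot 27.6 dB → output overshoot 18.4 dB → GR 9.2 dB.
B reduces 4.2 dB more.

B, by 4.2 dB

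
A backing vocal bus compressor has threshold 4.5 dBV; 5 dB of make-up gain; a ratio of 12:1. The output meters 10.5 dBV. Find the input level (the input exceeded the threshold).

Remove make-up: 10.5 − 5 = 5.5 dBV.
Post-compression overshoot = 5.5 − 4.5 = 1 dB.
Input overshoot = R × output overshoot = 12 dB → input = 4.5 + 12 = 16.5 dBV.

16.5 dBV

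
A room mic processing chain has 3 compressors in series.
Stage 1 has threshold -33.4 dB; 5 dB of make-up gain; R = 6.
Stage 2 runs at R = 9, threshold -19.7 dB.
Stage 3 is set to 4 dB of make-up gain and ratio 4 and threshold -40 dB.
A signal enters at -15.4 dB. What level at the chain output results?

Stage 1: 18 dB above -33.4 dB, reduced 6:1 to 3 dB above → -30.4 dB; +5 dB make-up → -25.4 dB.
Stage 2: below threshold (-25.4 ≤ -19.7); passes unchanged; output -25.4 dB.
Stage 3: overshoot 14.6 dB → 14.6/4 = 3.65 dB → -36.35 dB; +4 dB make-up → -32.35 dB.

-32.35 dB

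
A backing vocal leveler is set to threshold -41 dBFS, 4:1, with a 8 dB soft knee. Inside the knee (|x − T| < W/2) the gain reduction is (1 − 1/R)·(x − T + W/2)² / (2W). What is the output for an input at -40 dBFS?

x − T + W/2 = -40 − (-41) + 4 = 5.
GR = (1 − 1/4) × 5² / 16 = 0.75 × 25 / 16 = 1.171875 dB.
Output = -40 − 1.171875 = -41.171875 dBFS.

-41.171875 dBFS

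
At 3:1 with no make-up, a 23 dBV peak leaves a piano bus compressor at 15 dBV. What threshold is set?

11 dBV

Input is 12 dB above T (since output overshoot × R = input overshoot: (15 − T)·3 = 23 − T gives T = 11 dBV).
Check: 11 + (23 − 11)/3 = 11 + 4 = 15 dBV. ✓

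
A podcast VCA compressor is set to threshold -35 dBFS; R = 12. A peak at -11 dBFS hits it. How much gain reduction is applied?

22 dB

-11 dBFS exceeds the threshold by 24 dB.
At 12:1, output sits 24/12 = 2 dB above threshold.
GR = overshoot in − overshoot out = 24 − 2 = 22 dB.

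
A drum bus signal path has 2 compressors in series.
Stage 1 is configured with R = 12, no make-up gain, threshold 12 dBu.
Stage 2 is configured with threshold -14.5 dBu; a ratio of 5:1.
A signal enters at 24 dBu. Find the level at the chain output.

-9 dBu

Stage 1: 12 dB above 12 dBu, reduced 12:1 to 1 dB above → 13 dBu.
Stage 2: 27.5 dB above -14.5 dBu, reduced 5:1 to 5.5 dB above → -9 dBu.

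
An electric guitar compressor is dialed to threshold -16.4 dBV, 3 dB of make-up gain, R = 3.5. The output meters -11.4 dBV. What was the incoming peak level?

Before make-up, the level was -11.4 − 3 = -14.4 dBV.
The compressed level sits -14.4 − (-16.4) = 2 dB over threshold.
Undo the ratio: input overshoot = 2 × 3.5 = 7 dB, giving input = -9.4 dBV.

-9.4 dBV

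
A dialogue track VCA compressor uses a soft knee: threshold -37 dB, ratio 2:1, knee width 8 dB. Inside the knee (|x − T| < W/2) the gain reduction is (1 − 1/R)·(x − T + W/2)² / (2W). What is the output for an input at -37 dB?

x − T + W/2 = -37 − (-37) + 4 = 4.
GR = (1 − 1/2) × 4² / 16 = 0.5 × 16 / 16 = 0.5 dB.
Output = -37 − 0.5 = -37.5 dB.

-37.5 dB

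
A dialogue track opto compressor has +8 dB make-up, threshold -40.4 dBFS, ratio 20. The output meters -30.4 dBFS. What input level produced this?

-0.4 dBFS

Stripping the +8 dB make-up gives -38.4 dBFS at the gain stage.
That's 2 dB above the -40.4 dBFS threshold.
Before 20:1 compression the overshoot was 2 × 20 = 40 dB, so input = -40.4 + 40 = -0.4 dBFS.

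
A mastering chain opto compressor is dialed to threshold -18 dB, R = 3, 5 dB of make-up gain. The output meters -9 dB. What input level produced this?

-6 dB

Remove make-up: -9 − 5 = -14 dB.
The compressed level sits -14 − (-18) = 4 dB over threshold.
Before 3:1 compression the overshoot was 4 × 3 = 12 dB, so input = -18 + 12 = -6 dB.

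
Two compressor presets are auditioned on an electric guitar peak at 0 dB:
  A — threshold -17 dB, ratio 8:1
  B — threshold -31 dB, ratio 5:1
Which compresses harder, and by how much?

A: overshoot 17 dB → output overshoot 2.125 dB → GR 14.875 dB.
B: overshoot 31 dB → output overshoot 6.2 dB → GR 24.8 dB.
B applies 9.925 dB more gain reduction.

B, by 9.925 dB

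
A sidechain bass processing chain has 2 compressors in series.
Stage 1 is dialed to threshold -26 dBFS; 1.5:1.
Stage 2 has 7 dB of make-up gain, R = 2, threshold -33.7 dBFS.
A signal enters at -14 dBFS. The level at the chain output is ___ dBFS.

Stage 1: -14 dBFS is 12 dB over -26 dBFS; at 1.5:1 that becomes 8 dB over, giving -18 dBFS.
Stage 2: 15.7 dB above -33.7 dBFS, reduced 2:1 to 7.85 dB above → -25.85 dBFS; +7 dB make-up → -18.85 dBFS.

-18.85 dBFS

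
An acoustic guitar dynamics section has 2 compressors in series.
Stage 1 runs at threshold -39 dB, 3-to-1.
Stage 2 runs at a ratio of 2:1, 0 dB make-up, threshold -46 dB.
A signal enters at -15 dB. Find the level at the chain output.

Stage 1: 24 dB above -39 dB, reduced 3:1 to 8 dB above → -31 dB.
Stage 2: -31 dB is 15 dB over -46 dB; at 2:1 that becomes 7.5 dB over, giving -38.5 dB.

-38.5 dB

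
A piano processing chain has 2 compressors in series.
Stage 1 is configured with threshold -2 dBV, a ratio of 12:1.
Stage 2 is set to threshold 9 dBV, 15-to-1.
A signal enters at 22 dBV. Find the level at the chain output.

Stage 1: 24 dB above -2 dBV, reduced 12:1 to 2 dB above → 0 dBV.
Stage 2: 0 dBV ≤ 9 dBV, so stage 2 doesn't engage; output 0 dBV.

0 dBV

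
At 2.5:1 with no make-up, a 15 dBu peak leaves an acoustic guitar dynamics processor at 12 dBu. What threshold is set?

10 dBu

Gain reduction = 15 − 12 = 3 dB; output overshoot = GR / (R − 1) = 3 / 1.5 = 2 dB.
Threshold = output − output overshoot = 12 − 2 = 10 dBu.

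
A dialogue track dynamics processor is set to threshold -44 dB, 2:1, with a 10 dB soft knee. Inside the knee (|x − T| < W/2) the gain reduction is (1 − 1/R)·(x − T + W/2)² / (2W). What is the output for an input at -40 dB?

x − T + W/2 = -40 − (-44) + 5 = 9.
GR = (1 − 1/2) × 9² / 20 = 0.5 × 81 / 20 = 2.025 dB.
Output = -40 − 2.025 = -42.025 dB.

-42.025 dB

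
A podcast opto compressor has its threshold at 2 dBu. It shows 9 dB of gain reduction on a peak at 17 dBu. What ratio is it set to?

Input overshoot = 17 − 2 = 15 dB.
Output overshoot = 15 − 9 = 6 dB.
Ratio = input overshoot / output overshoot = 15 / 6 = 2.5.

2.5:1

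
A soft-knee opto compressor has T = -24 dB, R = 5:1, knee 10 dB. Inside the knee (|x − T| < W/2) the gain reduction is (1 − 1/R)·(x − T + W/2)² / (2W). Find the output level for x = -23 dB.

-24.44 dB

x − T + W/2 = -23 − (-24) + 5 = 6.
GR = (1 − 1/5) × 6² / 20 = 0.8 × 36 / 20 = 1.44 dB.
Output = -23 − 1.44 = -24.44 dB.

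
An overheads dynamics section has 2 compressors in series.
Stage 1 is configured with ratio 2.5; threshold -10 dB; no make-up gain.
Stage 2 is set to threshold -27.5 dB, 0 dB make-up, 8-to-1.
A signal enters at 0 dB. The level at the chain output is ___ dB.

Stage 1: 0 dB is 10 dB over -10 dB; at 2.5:1 that becomes 4 dB over, giving -6 dB.
Stage 2: -6 dB is 21.5 dB over -27.5 dB; at 8:1 that becomes 2.6875 dB over, giving -24.8125 dB.

-24.8125 dB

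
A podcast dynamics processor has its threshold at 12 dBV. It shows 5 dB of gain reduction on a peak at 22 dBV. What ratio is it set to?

Input overshoot = 22 − 12 = 10 dB.
Output overshoot = 10 − 5 = 5 dB.
Ratio = input overshoot / output overshoot = 10 / 5 = 2.

2:1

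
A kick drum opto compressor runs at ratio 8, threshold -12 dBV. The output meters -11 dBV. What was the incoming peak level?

Post-compression overshoot = -11 − (-12) = 1 dB.
Input overshoot = R × output overshoot = 8 dB → input = -12 + 8 = -4 dBV.

-4 dBV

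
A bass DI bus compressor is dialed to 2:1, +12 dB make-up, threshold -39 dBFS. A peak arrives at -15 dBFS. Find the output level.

The input is 24 dB above the -39 dBFS threshold.
At 2:1 the overshoot is divided by 2, leaving 12 dB above threshold.
Output = -39 + 12 = -27 dBFS; make-up adds 12 dB, giving -15 dBFS.

-15 dBFS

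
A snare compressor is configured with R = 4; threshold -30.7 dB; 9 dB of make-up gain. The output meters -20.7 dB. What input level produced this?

Before make-up, the level was -20.7 − 9 = -29.7 dB.
Post-compression overshoot = -29.7 − (-30.7) = 1 dB.
Before 4:1 compression the overshoot was 1 × 4 = 4 dB, so input = -30.7 + 4 = -26.7 dB.

-26.7 dB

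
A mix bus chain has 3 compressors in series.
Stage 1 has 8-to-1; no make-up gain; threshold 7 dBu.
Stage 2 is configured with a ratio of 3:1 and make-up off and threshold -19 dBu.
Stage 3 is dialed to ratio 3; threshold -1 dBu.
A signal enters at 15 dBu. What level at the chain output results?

Stage 1: 8 dB above 7 dBu, reduced 8:1 to 1 dB above → 8 dBu.
Stage 2: 8 dBu is 27 dB over -19 dBu; at 3:1 that becomes 9 dB over, giving -10 dBu.
Stage 3: below threshold (-10 ≤ -1); passes unchanged; output -10 dBu.

-10 dBu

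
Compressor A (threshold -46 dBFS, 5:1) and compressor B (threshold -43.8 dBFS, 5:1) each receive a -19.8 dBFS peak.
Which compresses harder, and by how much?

A, by 1.76 dB

A: 26.2 dB over, compressed to 5.24 dB over, so 20.96 dB of GR.
B: 24 dB over, compressed to 4.8 dB over, so 19.2 dB of GR.
A applies 1.76 dB more gain reduction.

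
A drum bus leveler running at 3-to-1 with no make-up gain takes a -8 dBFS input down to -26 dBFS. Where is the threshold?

-35 dBFS

Gain reduction = -8 − (-26) = 18 dB; output overshoot = GR / (R − 1) = 18 / 2 = 9 dB.
Threshold = output − output overshoot = -26 − 9 = -35 dBFS.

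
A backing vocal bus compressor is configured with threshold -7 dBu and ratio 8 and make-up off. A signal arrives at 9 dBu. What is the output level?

-5 dBu

9 dBu sits 16 dB over threshold.
8:1 compression reduces that to 16/8 = 2 dB over.
So the level is -7 + 2 = -5 dBu.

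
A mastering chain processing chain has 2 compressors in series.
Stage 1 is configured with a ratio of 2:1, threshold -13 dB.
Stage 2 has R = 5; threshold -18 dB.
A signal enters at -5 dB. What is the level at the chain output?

Stage 1: -5 dB is 8 dB over -13 dB; at 2:1 that becomes 4 dB over, giving -9 dB.
Stage 2: overshoot 9 dB → 9/5 = 1.8 dB → -16.2 dB.

-16.2 dB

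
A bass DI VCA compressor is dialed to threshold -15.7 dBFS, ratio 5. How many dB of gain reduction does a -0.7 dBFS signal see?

-0.7 dBFS exceeds the threshold by 15 dB.
A 5:1 ratio leaves 3 dB of that excess.
Gain reduction = 15 − 3 = 12 dB.

12 dB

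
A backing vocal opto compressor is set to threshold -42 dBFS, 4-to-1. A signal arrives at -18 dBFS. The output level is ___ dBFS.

Overshoot: -18 − (-42) = 24 dB.
4:1 compression reduces that to 24/4 = 6 dB over.
Output = -42 + 6 = -36 dBFS.

-36 dBFS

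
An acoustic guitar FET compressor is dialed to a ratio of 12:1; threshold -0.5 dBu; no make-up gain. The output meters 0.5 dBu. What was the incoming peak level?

11.5 dBu

That's 1 dB above the -0.5 dBu threshold.
Input overshoot = R × output overshoot = 12 dB → input = -0.5 + 12 = 11.5 dBu.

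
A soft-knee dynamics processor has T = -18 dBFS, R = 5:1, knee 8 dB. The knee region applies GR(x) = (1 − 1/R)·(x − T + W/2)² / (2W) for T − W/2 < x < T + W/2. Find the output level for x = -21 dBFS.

x − T + W/2 = -21 − (-18) + 4 = 1.
GR = (1 − 1/5) × 1² / 16 = 0.8 × 1 / 16 = 0.05 dB.
Output = -21 − 0.05 = -21.05 dBFS.

-21.05 dBFS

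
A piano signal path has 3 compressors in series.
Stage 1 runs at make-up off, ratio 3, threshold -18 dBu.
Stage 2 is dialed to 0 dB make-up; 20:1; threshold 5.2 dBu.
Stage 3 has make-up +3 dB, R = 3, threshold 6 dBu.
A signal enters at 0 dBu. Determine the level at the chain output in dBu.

-9 dBu

Stage 1: 18 dB above -18 dBu, reduced 3:1 to 6 dB above → -12 dBu.
Stage 2: -12 dBu is at or below the 5.2 dBu threshold — no compression; output -12 dBu.
Stage 3: -12 dBu is at or below the 6 dBu threshold — no compression; make-up brings it to -9 dBu.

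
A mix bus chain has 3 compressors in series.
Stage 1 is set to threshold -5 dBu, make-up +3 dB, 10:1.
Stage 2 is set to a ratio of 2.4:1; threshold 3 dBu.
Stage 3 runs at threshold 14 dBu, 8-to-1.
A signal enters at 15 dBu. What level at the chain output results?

Stage 1: 15 dBu is 20 dB over -5 dBu; at 10:1 that becomes 2 dB over, giving -3 dBu; +3 dB make-up → 0 dBu.
Stage 2: 0 dBu is at or below the 3 dBu threshold — no compression; output 0 dBu.
Stage 3: 0 dBu is at or below the 14 dBu threshold — no compression; output 0 dBu.

0 dBu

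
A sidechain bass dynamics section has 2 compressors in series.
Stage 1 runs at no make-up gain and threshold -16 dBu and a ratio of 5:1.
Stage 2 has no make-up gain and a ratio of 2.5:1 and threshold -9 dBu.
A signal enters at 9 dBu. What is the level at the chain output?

Stage 1: 25 dB above -16 dBu, reduced 5:1 to 5 dB above → -11 dBu.
Stage 2: below threshold (-11 ≤ -9); passes unchanged; output -11 dBu.

-11 dBu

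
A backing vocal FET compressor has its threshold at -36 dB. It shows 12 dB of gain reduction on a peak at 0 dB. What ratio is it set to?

1.5:1

Input overshoot = 0 − (-36) = 36 dB.
Output overshoot = 36 − 12 = 24 dB.
Ratio = input overshoot / output overshoot = 36 / 24 = 1.5.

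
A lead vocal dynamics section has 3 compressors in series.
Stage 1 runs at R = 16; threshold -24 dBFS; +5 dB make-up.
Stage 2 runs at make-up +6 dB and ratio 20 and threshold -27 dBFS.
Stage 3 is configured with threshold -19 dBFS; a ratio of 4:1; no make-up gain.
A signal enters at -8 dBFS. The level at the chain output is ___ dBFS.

Stage 1: -8 dBFS is 16 dB over -24 dBFS; at 16:1 that becomes 1 dB over, giving -23 dBFS; +5 dB make-up → -18 dBFS.
Stage 2: 9 dB above -27 dBFS, reduced 20:1 to 0.45 dB above → -26.55 dBFS; +6 dB make-up → -20.55 dBFS.
Stage 3: -20.55 dBFS ≤ -19 dBFS, so stage 3 doesn't engage; output -20.55 dBFS.

-20.55 dBFS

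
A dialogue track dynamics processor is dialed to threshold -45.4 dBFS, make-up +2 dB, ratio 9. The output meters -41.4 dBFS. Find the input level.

Before make-up, the level was -41.4 − 2 = -43.4 dBFS.
The compressed level sits -43.4 − (-45.4) = 2 dB over threshold.
Before 9:1 compression the overshoot was 2 × 9 = 18 dB, so input = -45.4 + 18 = -27.4 dBFS.

-27.4 dBFS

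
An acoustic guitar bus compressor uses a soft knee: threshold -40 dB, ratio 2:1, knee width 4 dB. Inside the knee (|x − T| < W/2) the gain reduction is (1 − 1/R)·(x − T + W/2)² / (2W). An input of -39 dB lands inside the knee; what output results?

x − T + W/2 = -39 − (-40) + 2 = 3.
GR = (1 − 1/2) × 3² / 8 = 0.5 × 9 / 8 = 0.5625 dB.
Output = -39 − 0.5625 = -39.5625 dB.

-39.5625 dB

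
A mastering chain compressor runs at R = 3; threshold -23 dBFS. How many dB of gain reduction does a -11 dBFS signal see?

Overshoot = -11 − (-23) = 12 dB.
After 3:1 compression the overshoot becomes 12/3 = 4 dB.
Gain reduction = 12 − 4 = 8 dB.

8 dB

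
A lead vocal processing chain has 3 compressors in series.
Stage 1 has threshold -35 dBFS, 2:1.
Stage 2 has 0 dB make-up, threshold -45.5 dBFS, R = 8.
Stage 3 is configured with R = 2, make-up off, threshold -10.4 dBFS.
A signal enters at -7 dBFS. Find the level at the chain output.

Stage 1: overshoot 28 dB → 28/2 = 14 dB → -21 dBFS.
Stage 2: overshoot 24.5 dB → 24.5/8 = 3.0625 dB → -42.4375 dBFS.
Stage 3: -42.4375 dBFS ≤ -10.4 dBFS, so stage 3 doesn't engage; output -42.4375 dBFS.

-42.4375 dBFS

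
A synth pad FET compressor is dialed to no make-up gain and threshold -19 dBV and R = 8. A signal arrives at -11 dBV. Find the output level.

Overshoot: -11 − (-19) = 8 dB.
8:1 compression reduces that to 8/8 = 1 dB over.
So the level is -19 + 1 = -18 dBV.

-18 dBV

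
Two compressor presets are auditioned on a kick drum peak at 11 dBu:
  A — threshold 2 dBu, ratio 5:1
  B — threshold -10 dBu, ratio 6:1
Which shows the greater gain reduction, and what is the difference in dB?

B, by 10.3 dB

A: 9 dB over, compressed to 1.8 dB over, so 7.2 dB of GR.
B: 21 dB over, compressed to 3.5 dB over, so 17.5 dB of GR.
B applies 10.3 dB more gain reduction.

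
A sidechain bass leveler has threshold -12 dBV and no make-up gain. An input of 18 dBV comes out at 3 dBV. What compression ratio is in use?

2:1

Input overshoot = 18 − (-12) = 30 dB; output overshoot = 3 − (-12) = 15 dB.
Ratio = 30 / 15 = 2.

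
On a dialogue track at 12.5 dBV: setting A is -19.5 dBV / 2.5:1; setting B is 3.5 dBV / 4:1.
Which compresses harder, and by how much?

A, by 12.45 dB

A: 32 dB over, compressed to 12.8 dB over, so 19.2 dB of GR.
B: 9 dB over, compressed to 2.25 dB over, so 6.75 dB of GR.
Difference: 12.45 dB in favour of A.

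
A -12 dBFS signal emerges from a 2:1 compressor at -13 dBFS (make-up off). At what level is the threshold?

Gain reduction = -12 − (-13) = 1 dB; output overshoot = GR / (R − 1) = 1 / 1 = 1 dB.
Threshold = output − output overshoot = -13 − 1 = -14 dBFS.

-14 dBFS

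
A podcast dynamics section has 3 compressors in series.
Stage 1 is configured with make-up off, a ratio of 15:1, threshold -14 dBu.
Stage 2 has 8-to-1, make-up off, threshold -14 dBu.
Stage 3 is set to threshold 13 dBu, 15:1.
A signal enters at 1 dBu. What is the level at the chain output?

Stage 1: 1 dBu is 15 dB over -14 dBu; at 15:1 that becomes 1 dB over, giving -13 dBu.
Stage 2: 1 dB above -14 dBu, reduced 8:1 to 0.125 dB above → -13.875 dBu.
Stage 3: below threshold (-13.875 ≤ 13); passes unchanged; output -13.875 dBu.

-13.875 dBu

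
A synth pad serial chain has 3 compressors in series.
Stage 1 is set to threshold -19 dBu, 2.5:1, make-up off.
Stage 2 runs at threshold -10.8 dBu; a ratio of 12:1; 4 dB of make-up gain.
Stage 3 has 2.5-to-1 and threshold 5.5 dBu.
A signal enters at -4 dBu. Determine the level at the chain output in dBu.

Stage 1: -4 dBu is 15 dB over -19 dBu; at 2.5:1 that becomes 6 dB over, giving -13 dBu.
Stage 2: below threshold (-13 ≤ -10.8); passes unchanged; make-up brings it to -9 dBu.
Stage 3: below threshold (-9 ≤ 5.5); passes unchanged; output -9 dBu.

-9 dBu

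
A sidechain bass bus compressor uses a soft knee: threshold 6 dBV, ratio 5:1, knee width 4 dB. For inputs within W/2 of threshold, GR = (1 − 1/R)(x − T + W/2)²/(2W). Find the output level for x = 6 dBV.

x − T + W/2 = 6 − 6 + 2 = 2.
GR = (1 − 1/5) × 2² / 8 = 0.8 × 4 / 8 = 0.4 dB.
Output = 6 − 0.4 = 5.6 dBV.

5.6 dBV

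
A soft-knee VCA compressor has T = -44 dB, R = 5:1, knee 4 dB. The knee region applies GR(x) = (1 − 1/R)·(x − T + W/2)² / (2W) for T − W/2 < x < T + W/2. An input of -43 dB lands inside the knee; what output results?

-43.9 dB

x − T + W/2 = -43 − (-44) + 2 = 3.
GR = (1 − 1/5) × 3² / 8 = 0.8 × 9 / 8 = 0.9 dB.
Output = -43 − 0.9 = -43.9 dB.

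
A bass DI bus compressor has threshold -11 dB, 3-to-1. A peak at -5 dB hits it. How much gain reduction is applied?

4 dB

-5 dB exceeds the threshold by 6 dB.
At 3:1, output sits 6/3 = 2 dB above threshold.
So the signal is attenuated by 6 − 2 = 4 dB.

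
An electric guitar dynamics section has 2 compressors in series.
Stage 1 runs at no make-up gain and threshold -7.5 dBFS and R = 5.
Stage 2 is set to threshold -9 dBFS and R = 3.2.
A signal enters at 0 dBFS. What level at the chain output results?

-8.0625 dBFS

Stage 1: 0 dBFS is 7.5 dB over -7.5 dBFS; at 5:1 that becomes 1.5 dB over, giving -6 dBFS.
Stage 2: 3 dB above -9 dBFS, reduced 3.2:1 to 0.9375 dB above → -8.0625 dBFS.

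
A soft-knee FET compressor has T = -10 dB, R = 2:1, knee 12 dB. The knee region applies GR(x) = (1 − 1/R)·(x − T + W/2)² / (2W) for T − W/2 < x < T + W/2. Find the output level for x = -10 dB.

-10.75 dB

x − T + W/2 = -10 − (-10) + 6 = 6.
GR = (1 − 1/2) × 6² / 24 = 0.5 × 36 / 24 = 0.75 dB.
Output = -10 − 0.75 = -10.75 dB.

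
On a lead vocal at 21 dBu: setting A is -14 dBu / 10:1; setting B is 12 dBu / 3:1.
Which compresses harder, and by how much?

A, by 25.5 dB

A: GR = 35 − 35/10 = 31.5 dB.
B: GR = 9 − 9/3 = 6 dB.
A applies 25.5 dB more gain reduction.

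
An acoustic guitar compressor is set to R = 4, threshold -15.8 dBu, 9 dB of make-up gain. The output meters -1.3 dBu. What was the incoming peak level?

Remove make-up: -1.3 − 9 = -10.3 dBu.
That's 5.5 dB above the -15.8 dBu threshold.
Before 4:1 compression the overshoot was 5.5 × 4 = 22 dB, so input = -15.8 + 22 = 6.2 dBu.

6.2 dBu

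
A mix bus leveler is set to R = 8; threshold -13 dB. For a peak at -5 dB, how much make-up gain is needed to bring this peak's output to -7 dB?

Without make-up, output = threshold + overshoot/8 = -13 + 1 = -12 dB.
Gap to target: 5 dB.

5 dB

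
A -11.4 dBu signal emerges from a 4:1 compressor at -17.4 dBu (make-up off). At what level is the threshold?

-19.4 dBu

Gain reduction = -11.4 − (-17.4) = 6 dB; output overshoot = GR / (R − 1) = 6 / 3 = 2 dB.
Threshold = output − output overshoot = -17.4 − 2 = -19.4 dBu.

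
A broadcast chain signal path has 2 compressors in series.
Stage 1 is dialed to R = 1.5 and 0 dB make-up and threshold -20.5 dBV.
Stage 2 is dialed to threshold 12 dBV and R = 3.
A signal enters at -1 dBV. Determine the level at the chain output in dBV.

-7.5 dBV

Stage 1: overshoot 19.5 dB → 19.5/1.5 = 13 dB → -7.5 dBV.
Stage 2: -7.5 dBV ≤ 12 dBV, so stage 2 doesn't engage; output -7.5 dBV.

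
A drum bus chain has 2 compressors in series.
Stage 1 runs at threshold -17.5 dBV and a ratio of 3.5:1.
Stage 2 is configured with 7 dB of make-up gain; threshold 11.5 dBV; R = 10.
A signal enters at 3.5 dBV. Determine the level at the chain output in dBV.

-4.5 dBV

Stage 1: overshoot 21 dB → 21/3.5 = 6 dB → -11.5 dBV.
Stage 2: below threshold (-11.5 ≤ 11.5); passes unchanged; make-up brings it to -4.5 dBV.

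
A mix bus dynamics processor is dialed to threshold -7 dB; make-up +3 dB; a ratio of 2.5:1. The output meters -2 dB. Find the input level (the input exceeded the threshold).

-2 dB

Remove make-up: -2 − 3 = -5 dB.
Post-compression overshoot = -5 − (-7) = 2 dB.
Undo the ratio: input overshoot = 2 × 2.5 = 5 dB, giving input = -2 dB.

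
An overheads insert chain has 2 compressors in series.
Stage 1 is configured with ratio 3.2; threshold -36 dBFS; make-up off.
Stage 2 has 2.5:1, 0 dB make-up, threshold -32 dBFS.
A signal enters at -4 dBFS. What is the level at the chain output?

Stage 1: overshoot 32 dB → 32/3.2 = 10 dB → -26 dBFS.
Stage 2: overshoot 6 dB → 6/2.5 = 2.4 dB → -29.6 dBFS.

-29.6 dBFS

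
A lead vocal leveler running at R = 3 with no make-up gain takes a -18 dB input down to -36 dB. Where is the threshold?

-45 dB

Let T be the threshold. Output overshoot = (input overshoot)/R, so -36 − T = (-18 − T)/3.
3·(-36 − T) = -18 − T → 2·T = -108 − (-18) = -90.
T = -90/2 = -45 dB.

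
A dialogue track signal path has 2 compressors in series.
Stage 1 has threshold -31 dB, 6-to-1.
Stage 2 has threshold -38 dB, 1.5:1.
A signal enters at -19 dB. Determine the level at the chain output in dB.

-32 dB

Stage 1: overshoot 12 dB → 12/6 = 2 dB → -29 dB.
Stage 2: 9 dB above -38 dB, reduced 1.5:1 to 6 dB above → -32 dB.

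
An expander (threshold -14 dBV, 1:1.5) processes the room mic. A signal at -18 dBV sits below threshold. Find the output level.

-20 dBV

Undershoot = (-14) − (-18) = 4 dB.
At 1:1.5, that expands to 6 dB under threshold.
Output = -14 − 6 = -20 dBV.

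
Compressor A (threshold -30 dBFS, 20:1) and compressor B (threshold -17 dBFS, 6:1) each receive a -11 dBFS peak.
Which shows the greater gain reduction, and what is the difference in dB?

A: overshoot 19 dB → output overshoot 0.95 dB → GR 18.05 dB.
B: overshoot 6 dB → output overshoot 1 dB → GR 5 dB.
A reduces 13.05 dB more.

A, by 13.05 dB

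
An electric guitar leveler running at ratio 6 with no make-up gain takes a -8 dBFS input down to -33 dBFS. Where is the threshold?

-38 dBFS

Let T be the threshold. Output overshoot = (input overshoot)/R, so -33 − T = (-8 − T)/6.
6·(-33 − T) = -8 − T → 5·T = -198 − (-8) = -190.
T = -190/5 = -38 dBFS.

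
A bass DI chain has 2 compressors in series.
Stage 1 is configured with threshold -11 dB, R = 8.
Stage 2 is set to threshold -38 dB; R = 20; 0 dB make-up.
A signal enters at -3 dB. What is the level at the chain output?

Stage 1: overshoot 8 dB → 8/8 = 1 dB → -10 dB.
Stage 2: 28 dB above -38 dB, reduced 20:1 to 1.4 dB above → -36.6 dB.

-36.6 dB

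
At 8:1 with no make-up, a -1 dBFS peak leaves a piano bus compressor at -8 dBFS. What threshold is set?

-9 dBFS

Let T be the threshold. Output overshoot = (input overshoot)/R, so -8 − T = (-1 − T)/8.
8·(-8 − T) = -1 − T → 7·T = -64 − (-1) = -63.
T = -63/7 = -9 dBFS.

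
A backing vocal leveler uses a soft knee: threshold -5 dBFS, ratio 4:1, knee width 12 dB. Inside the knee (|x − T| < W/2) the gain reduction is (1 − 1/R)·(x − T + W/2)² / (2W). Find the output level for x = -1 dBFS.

-4.125 dBFS

x − T + W/2 = -1 − (-5) + 6 = 10.
GR = (1 − 1/4) × 10² / 24 = 0.75 × 100 / 24 = 3.125 dB.
Output = -1 − 3.125 = -4.125 dBFS.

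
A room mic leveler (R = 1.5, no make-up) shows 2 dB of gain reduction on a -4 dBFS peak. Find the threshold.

-10 dBFS

Let T be the threshold. Output overshoot = (input overshoot)/R, so -6 − T = (-4 − T)/1.5.
1.5·(-6 − T) = -4 − T → 0.5·T = -9 − (-4) = -5.
T = -5/0.5 = -10 dBFS.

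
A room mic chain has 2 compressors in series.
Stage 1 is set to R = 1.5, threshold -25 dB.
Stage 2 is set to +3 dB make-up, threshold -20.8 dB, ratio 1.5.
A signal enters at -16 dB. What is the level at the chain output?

-16.6 dB

Stage 1: overshoot 9 dB → 9/1.5 = 6 dB → -19 dB.
Stage 2: -19 dB is 1.8 dB over -20.8 dB; at 1.5:1 that becomes 1.2 dB over, giving -19.6 dB; +3 dB make-up → -16.6 dB.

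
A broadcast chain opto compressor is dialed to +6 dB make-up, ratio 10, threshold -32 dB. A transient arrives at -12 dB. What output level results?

The input is 20 dB above the -32 dB threshold.
10:1 compression reduces that to 20/10 = 2 dB over.
So the level is -32 + 2 = -30 dB; make-up adds 6 dB, giving -24 dB.

-24 dB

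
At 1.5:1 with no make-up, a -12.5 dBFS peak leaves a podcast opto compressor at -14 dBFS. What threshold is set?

-17 dBFS

Gain reduction = -12.5 − (-14) = 1.5 dB; output overshoot = GR / (R − 1) = 1.5 / 0.5 = 3 dB.
Threshold = output − output overshoot = -14 − 3 = -17 dBFS.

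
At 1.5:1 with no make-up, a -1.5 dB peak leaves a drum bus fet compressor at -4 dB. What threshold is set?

Let T be the threshold. Output overshoot = (input overshoot)/R, so -4 − T = (-1.5 − T)/1.5.
1.5·(-4 − T) = -1.5 − T → 0.5·T = -6 − (-1.5) = -4.5.
T = -4.5/0.5 = -9 dB.

-9 dB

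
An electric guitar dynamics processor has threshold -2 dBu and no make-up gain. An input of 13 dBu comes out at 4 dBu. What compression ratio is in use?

Input overshoot = 13 − (-2) = 15 dB; output overshoot = 4 − (-2) = 6 dB.
Ratio = 15 / 6 = 2.5.

2.5:1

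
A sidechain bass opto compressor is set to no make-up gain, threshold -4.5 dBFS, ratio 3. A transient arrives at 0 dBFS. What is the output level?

-3 dBFS

0 dBFS sits 4.5 dB over threshold.
The 4.5 dB excess becomes 1.5 dB after 3:1 reduction.
Output = -4.5 + 1.5 = -3 dBFS.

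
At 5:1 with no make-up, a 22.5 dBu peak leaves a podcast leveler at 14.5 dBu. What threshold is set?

Let T be the threshold. Output overshoot = (input overshoot)/R, so 14.5 − T = (22.5 − T)/5.
5·(14.5 − T) = 22.5 − T → 4·T = 72.5 − 22.5 = 50.
T = 50/4 = 12.5 dBu.

12.5 dBu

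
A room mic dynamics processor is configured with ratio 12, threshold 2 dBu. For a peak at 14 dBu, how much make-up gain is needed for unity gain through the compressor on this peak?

The peak compresses to 2 + 12/12 = 3 dBu.
To reach 14 dBu requires 14 − 3 = 11 dB of make-up.

11 dB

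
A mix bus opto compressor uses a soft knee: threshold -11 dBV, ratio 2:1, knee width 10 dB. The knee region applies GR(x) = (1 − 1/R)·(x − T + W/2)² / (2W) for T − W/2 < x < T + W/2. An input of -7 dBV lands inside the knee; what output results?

x − T + W/2 = -7 − (-11) + 5 = 9.
GR = (1 − 1/2) × 9² / 20 = 0.5 × 81 / 20 = 2.025 dB.
Output = -7 − 2.025 = -9.025 dBV.

-9.025 dBV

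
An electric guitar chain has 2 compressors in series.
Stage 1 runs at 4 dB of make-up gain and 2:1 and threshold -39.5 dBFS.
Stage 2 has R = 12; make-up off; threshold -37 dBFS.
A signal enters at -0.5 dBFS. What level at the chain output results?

Stage 1: overshoot 39 dB → 39/2 = 19.5 dB → -20 dBFS; +4 dB make-up → -16 dBFS.
Stage 2: -16 dBFS is 21 dB over -37 dBFS; at 12:1 that becomes 1.75 dB over, giving -35.25 dBFS.

-35.25 dBFS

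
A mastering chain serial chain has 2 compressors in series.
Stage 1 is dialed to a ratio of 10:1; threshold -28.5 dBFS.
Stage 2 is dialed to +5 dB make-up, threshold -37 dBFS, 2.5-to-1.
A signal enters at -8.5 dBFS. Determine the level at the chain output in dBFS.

Stage 1: 20 dB above -28.5 dBFS, reduced 10:1 to 2 dB above → -26.5 dBFS.
Stage 2: overshoot 10.5 dB → 10.5/2.5 = 4.2 dB → -32.8 dBFS; +5 dB make-up → -27.8 dBFS.

-27.8 dBFS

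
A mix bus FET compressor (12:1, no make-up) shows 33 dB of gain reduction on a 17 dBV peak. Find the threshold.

Gain reduction = 17 − (-16) = 33 dB; output overshoot = GR / (R − 1) = 33 / 11 = 3 dB.
Threshold = output − output overshoot = -16 − 3 = -19 dBV.

-19 dBV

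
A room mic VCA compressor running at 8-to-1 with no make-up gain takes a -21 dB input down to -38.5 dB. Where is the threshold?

Gain reduction = -21 − (-38.5) = 17.5 dB; output overshoot = GR / (R − 1) = 17.5 / 7 = 2.5 dB.
Threshold = output − output overshoot = -38.5 − 2.5 = -41 dB.

-41 dB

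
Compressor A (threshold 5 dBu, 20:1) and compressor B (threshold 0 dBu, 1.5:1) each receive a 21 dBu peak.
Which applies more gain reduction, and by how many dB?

A, by 8.2 dB

A: overshoot 16 dB → output overshoot 0.8 dB → GR 15.2 dB.
B: overshoot 21 dB → output overshoot 14 dB → GR 7 dB.
Difference: 8.2 dB in favour of A.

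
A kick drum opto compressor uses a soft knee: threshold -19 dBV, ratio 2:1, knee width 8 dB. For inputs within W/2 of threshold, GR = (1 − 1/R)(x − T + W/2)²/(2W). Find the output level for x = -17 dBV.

x − T + W/2 = -17 − (-19) + 4 = 6.
GR = (1 − 1/2) × 6² / 16 = 0.5 × 36 / 16 = 1.125 dB.
Output = -17 − 1.125 = -18.125 dBV.

-18.125 dBV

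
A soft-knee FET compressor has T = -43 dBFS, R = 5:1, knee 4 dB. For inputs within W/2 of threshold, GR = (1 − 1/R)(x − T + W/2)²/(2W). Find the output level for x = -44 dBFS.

-44.1 dBFS

x − T + W/2 = -44 − (-43) + 2 = 1.
GR = (1 − 1/5) × 1² / 8 = 0.8 × 1 / 8 = 0.1 dB.
Output = -44 − 0.1 = -44.1 dBFS.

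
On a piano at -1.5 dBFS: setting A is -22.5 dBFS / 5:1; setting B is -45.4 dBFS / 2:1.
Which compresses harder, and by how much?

B, by 5.15 dB

A: GR = 21 − 21/5 = 16.8 dB.
B: GR = 43.9 − 43.9/2 = 21.95 dB.
B reduces 5.15 dB more.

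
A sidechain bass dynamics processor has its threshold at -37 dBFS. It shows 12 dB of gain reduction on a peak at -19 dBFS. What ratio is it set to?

3:1

Input overshoot = -19 − (-37) = 18 dB.
Output overshoot = 18 − 12 = 6 dB.
Ratio = input overshoot / output overshoot = 18 / 6 = 3.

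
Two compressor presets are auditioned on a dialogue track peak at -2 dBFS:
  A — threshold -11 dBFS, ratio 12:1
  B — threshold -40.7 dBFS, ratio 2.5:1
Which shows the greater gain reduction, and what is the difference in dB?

A: GR = 9 − 9/12 = 8.25 dB.
B: GR = 38.7 − 38.7/2.5 = 23.22 dB.
B reduces 14.97 dB more.

B, by 14.97 dB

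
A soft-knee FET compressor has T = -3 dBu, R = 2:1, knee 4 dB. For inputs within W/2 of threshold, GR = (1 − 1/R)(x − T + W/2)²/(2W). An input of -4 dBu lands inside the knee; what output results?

-4.0625 dBu

x − T + W/2 = -4 − (-3) + 2 = 1.
GR = (1 − 1/2) × 1² / 8 = 0.5 × 1 / 8 = 0.0625 dB.
Output = -4 − 0.0625 = -4.0625 dBu.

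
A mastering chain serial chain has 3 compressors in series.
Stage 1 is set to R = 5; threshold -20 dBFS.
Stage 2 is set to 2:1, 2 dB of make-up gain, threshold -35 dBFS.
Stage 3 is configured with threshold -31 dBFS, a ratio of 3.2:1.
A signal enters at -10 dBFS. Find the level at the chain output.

Stage 1: overshoot 10 dB → 10/5 = 2 dB → -18 dBFS.
Stage 2: overshoot 17 dB → 17/2 = 8.5 dB → -26.5 dBFS; +2 dB make-up → -24.5 dBFS.
Stage 3: -24.5 dBFS is 6.5 dB over -31 dBFS; at 3.2:1 that becomes 2.03125 dB over, giving -28.96875 dBFS.

-28.96875 dBFS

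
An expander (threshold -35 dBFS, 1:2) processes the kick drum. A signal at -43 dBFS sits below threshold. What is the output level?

-51 dBFS

Below threshold, a 1:2 expander applies gain = (2−1)×(T − x) of attenuation.
(2−1) × 8 = 8 dB, so output = -43 − 8 = -51 dBFS.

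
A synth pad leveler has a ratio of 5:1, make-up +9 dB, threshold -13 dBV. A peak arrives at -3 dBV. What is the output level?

Overshoot: -3 − (-13) = 10 dB.
5:1 compression reduces that to 10/5 = 2 dB over.
Output = -13 + 2 = -11 dBV; make-up adds 9 dB, giving -2 dBV.

-2 dBV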